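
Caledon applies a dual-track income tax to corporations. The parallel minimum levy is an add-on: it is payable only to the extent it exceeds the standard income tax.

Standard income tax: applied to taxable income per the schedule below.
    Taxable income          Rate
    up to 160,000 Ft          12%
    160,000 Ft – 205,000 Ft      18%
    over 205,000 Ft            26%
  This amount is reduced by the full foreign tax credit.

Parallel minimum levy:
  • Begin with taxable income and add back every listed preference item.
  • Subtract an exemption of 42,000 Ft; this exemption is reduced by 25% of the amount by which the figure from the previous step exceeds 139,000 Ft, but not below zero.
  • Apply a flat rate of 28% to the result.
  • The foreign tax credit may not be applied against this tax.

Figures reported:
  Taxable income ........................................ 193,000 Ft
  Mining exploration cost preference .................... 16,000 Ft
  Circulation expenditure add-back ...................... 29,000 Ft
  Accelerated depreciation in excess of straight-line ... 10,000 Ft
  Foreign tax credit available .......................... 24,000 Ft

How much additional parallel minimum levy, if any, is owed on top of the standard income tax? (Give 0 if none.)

64,170 Ft

Standard income tax:
  160,000 Ft × 12% = 19,200 Ft
  33,000 Ft × 18% = 5,940 Ft
  → 25,140 Ft
  Less foreign tax credit 24,000 Ft → 1,140 Ft

Parallel minimum levy:
  Adjusted income: 193,000 Ft + 16,000 Ft + 29,000 Ft + 10,000 Ft = 248,000 Ft
  Exemption: 42,000 Ft − 25% × (248,000 Ft − 139,000 Ft) = 42,000 Ft − 27,250 Ft = 14,750 Ft
  Base: 248,000 Ft − 14,750 Ft = 233,250 Ft
  233,250 Ft × 28% = 65,310 Ft

Excess of parallel minimum levy over standard income tax: 65,310 Ft − 1,140 Ft = 64,170 Ft.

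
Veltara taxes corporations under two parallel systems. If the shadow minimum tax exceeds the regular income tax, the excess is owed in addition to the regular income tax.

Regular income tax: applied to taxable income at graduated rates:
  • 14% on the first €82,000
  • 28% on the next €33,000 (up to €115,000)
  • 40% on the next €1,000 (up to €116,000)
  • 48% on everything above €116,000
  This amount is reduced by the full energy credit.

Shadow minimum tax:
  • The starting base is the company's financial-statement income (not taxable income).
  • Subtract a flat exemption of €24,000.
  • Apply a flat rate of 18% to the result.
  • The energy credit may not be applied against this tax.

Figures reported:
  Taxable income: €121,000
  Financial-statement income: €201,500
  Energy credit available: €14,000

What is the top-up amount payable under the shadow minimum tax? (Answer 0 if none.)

Regular income tax:
  €82,000 × 14% = €11,480
  €33,000 × 28% = €9,240
  €1,000 × 40% = €400
  €5,000 × 48% = €2,400
  → €23,520
  Less energy credit €14,000 → €9,520

Shadow minimum tax:
  Base (financial-statement income): €201,500
  Less exemption €24,000 → base €177,500
  €177,500 × 18% = €31,950

Excess of shadow minimum tax over regular income tax: €31,950 − €9,520 = €22,430.

€22,430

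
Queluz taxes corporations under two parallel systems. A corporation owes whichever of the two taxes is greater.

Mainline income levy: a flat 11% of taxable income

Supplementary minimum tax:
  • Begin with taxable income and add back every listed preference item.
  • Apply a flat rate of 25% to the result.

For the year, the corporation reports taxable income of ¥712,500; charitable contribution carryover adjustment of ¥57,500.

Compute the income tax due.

¥192,500

Mainline income levy:
  ¥712,500 × 11% = ¥78,375

Supplementary minimum tax:
  Adjusted income: ¥712,500 + ¥57,500 = ¥770,000
  ¥770,000 × 25% = ¥192,500

¥192,500 > ¥78,375, so the supplementary minimum tax is the binding amount.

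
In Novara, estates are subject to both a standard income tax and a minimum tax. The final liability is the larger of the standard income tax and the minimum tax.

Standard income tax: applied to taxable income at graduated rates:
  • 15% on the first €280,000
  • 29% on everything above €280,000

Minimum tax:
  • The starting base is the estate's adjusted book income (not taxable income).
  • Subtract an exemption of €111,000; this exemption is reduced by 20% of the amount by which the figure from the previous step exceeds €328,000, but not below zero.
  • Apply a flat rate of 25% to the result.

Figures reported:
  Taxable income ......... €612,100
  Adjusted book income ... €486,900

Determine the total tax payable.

Standard income tax:
  €280,000 × 15% = €42,000
  €332,100 × 29% = €96,309
  → €138,309

Minimum tax:
  Base (adjusted book income): €486,900
  Exemption: €111,000 − 20% × (€486,900 − €328,000) = €111,000 − €31,780 = €79,220
  Base: €486,900 − €79,220 = €407,680
  €407,680 × 25% = €101,920

€138,309 > €101,920, so the standard income tax governs.

€138,309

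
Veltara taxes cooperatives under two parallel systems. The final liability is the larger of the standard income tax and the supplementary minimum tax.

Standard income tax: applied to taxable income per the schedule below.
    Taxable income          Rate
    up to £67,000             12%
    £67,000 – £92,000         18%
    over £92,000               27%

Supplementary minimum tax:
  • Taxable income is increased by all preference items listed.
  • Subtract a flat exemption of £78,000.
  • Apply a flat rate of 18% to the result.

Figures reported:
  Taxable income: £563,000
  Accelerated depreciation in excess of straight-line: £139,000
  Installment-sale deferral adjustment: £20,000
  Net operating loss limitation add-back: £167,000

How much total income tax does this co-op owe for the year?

Supplementary minimum tax:
  Adjusted income: £563,000 + £139,000 + £20,000 + £167,000 = £889,000
  Less exemption £78,000 → base £811,000
  £811,000 × 18% = £145,980

Standard income tax:
  £67,000 × 12% = £8,040
  £25,000 × 18% = £4,500
  £471,000 × 27% = £127,170
  → £139,710

£145,980 > £139,710, so the supplementary minimum tax is the binding amount.

£145,980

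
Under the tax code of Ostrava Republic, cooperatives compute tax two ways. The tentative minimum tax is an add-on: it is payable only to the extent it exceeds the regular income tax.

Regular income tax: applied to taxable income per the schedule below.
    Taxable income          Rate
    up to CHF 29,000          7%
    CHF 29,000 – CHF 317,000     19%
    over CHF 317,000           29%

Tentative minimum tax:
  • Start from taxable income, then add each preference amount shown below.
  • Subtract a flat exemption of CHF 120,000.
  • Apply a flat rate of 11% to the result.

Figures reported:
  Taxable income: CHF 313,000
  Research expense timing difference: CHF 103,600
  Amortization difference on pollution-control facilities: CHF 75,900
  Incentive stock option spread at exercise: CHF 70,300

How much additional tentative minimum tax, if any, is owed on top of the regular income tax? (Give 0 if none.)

CHF 0

Regular income tax:
  CHF 29,000 × 7% = CHF 2,030
  CHF 284,000 × 19% = CHF 53,960
  → CHF 55,990

Tentative minimum tax:
  Adjusted income: CHF 313,000 + CHF 103,600 + CHF 75,900 + CHF 70,300 = CHF 562,800
  Less exemption CHF 120,000 → base CHF 442,800
  CHF 442,800 × 11% = CHF 48,708

CHF 48,708 ≤ CHF 55,990, so no add-on is due.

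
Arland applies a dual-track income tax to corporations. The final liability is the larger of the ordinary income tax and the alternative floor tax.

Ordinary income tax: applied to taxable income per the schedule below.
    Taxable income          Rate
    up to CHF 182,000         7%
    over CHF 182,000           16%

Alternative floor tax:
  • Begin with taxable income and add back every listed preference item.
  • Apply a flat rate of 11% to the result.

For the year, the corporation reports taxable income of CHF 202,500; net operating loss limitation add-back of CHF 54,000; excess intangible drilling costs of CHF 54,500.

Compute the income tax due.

CHF 34,210

Alternative floor tax:
  Adjusted income: CHF 202,500 + CHF 54,000 + CHF 54,500 = CHF 311,000
  CHF 311,000 × 11% = CHF 34,210

Ordinary income tax:
  CHF 182,000 × 7% = CHF 12,740
  CHF 20,500 × 16% = CHF 3,280
  → CHF 16,020

CHF 34,210 > CHF 16,020, so the alternative floor tax is the binding amount.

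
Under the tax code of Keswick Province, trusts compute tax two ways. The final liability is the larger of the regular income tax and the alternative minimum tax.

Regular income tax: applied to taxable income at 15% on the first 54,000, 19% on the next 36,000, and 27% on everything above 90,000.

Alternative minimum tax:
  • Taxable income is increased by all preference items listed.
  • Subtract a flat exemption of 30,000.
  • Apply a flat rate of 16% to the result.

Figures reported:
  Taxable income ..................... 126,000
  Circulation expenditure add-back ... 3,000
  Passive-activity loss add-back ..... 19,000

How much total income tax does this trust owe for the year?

24,660

Alternative minimum tax:
  Adjusted income: 126,000 + 3,000 + 19,000 = 148,000
  Less exemption 30,000 → base 118,000
  118,000 × 16% = 18,880

Regular income tax:
  54,000 × 15% = 8,100
  36,000 × 19% = 6,840
  36,000 × 27% = 9,720
  → 24,660

24,660 > 18,880, so the regular income tax governs.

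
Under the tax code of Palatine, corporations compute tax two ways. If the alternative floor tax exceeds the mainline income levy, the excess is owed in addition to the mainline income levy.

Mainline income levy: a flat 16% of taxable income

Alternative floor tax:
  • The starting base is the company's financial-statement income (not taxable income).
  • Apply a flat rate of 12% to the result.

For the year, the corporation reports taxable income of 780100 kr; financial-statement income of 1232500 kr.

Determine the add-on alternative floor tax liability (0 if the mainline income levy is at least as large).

23084 kr

Mainline income levy:
  780100 kr × 16% = 124816 kr

Alternative floor tax:
  Base (financial-statement income): 1232500 kr
  1232500 kr × 12% = 147900 kr

Excess of alternative floor tax over mainline income levy: 147900 kr − 124816 kr = 23084 kr.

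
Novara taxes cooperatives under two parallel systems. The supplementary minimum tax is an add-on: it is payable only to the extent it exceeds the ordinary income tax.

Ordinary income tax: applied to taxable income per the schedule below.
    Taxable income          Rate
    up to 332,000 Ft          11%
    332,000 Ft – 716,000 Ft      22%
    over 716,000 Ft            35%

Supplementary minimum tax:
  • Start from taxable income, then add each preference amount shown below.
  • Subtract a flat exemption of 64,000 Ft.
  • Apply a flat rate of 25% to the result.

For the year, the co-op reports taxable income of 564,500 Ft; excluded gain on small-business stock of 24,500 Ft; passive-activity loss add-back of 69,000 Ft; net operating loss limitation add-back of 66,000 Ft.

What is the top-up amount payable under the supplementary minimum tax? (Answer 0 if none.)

Ordinary income tax:
  332,000 Ft × 11% = 36,520 Ft
  232,500 Ft × 22% = 51,150 Ft
  → 87,670 Ft

Supplementary minimum tax:
  Adjusted income: 564,500 Ft + 24,500 Ft + 69,000 Ft + 66,000 Ft = 724,000 Ft
  Less exemption 64,000 Ft → base 660,000 Ft
  660,000 Ft × 25% = 165,000 Ft

Excess of supplementary minimum tax over ordinary income tax: 165,000 Ft − 87,670 Ft = 77,330 Ft.

77,330 Ft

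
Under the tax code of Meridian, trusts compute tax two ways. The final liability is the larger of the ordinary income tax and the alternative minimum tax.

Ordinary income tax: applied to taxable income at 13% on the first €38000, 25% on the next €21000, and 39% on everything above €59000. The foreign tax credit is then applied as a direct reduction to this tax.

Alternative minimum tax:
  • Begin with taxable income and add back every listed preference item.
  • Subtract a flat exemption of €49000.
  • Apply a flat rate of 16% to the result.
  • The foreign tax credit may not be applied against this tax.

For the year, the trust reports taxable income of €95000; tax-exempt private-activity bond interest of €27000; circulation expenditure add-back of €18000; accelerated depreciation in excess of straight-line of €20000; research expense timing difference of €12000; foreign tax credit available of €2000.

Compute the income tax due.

€22230

Alternative minimum tax:
  Adjusted income: €95000 + €27000 + €18000 + €20000 + €12000 = €172000
  Less exemption €49000 → base €123000
  €123000 × 16% = €19680

Ordinary income tax:
  €38000 × 13% = €4940
  €21000 × 25% = €5250
  €36000 × 39% = €14040
  → €24230
  Less foreign tax credit €2000 → €22230

€22230 > €19680, so the ordinary income tax governs.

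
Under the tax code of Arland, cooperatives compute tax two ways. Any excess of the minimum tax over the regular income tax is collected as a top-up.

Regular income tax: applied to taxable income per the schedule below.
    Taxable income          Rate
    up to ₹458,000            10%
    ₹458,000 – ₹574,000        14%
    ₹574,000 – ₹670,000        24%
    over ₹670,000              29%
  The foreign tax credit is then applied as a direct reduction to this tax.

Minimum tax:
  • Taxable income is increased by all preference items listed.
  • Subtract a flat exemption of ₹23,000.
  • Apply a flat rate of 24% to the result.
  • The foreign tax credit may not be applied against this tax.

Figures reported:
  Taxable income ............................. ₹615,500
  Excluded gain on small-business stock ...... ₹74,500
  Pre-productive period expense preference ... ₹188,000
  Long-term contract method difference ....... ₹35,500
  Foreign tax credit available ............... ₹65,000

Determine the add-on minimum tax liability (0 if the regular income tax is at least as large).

₹206,720

Minimum tax:
  Adjusted income: ₹615,500 + ₹74,500 + ₹188,000 + ₹35,500 = ₹913,500
  Less exemption ₹23,000 → base ₹890,500
  ₹890,500 × 24% = ₹213,720

Regular income tax:
  ₹458,000 × 10% = ₹45,800
  ₹116,000 × 14% = ₹16,240
  ₹41,500 × 24% = ₹9,960
  → ₹72,000
  Less foreign tax credit ₹65,000 → ₹7,000

Excess of minimum tax over regular income tax: ₹213,720 − ₹7,000 = ₹206,720.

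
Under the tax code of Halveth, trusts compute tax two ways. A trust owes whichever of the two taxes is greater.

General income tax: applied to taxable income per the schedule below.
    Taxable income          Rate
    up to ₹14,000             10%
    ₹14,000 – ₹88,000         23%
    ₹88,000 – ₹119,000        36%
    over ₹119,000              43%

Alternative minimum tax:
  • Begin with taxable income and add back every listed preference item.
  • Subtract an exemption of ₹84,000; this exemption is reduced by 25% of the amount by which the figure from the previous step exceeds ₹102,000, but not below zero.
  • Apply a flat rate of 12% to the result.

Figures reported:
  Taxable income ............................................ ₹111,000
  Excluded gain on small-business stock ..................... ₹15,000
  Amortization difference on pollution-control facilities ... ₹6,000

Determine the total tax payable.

₹26,700

Alternative minimum tax:
  Adjusted income: ₹111,000 + ₹15,000 + ₹6,000 = ₹132,000
  Exemption: ₹84,000 − 25% × (₹132,000 − ₹102,000) = ₹84,000 − ₹7,500 = ₹76,500
  Base: ₹132,000 − ₹76,500 = ₹55,500
  ₹55,500 × 12% = ₹6,660

General income tax:
  ₹14,000 × 10% = ₹1,400
  ₹74,000 × 23% = ₹17,020
  ₹23,000 × 36% = ₹8,280
  → ₹26,700

₹26,700 > ₹6,660, so the general income tax governs.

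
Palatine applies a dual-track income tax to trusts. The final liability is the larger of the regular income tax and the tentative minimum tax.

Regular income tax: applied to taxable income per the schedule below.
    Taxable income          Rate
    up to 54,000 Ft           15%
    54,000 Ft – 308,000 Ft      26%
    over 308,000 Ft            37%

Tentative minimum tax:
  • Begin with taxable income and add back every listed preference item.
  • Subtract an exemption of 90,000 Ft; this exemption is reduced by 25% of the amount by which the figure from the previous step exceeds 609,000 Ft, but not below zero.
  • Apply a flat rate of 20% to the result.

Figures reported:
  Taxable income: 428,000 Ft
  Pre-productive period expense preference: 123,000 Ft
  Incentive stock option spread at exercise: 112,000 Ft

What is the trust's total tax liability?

Regular income tax:
  54,000 Ft × 15% = 8,100 Ft
  254,000 Ft × 26% = 66,040 Ft
  120,000 Ft × 37% = 44,400 Ft
  → 118,540 Ft

Tentative minimum tax:
  Adjusted income: 428,000 Ft + 123,000 Ft + 112,000 Ft = 663,000 Ft
  Exemption: 90,000 Ft − 25% × (663,000 Ft − 609,000 Ft) = 90,000 Ft − 13,500 Ft = 76,500 Ft
  Base: 663,000 Ft − 76,500 Ft = 586,500 Ft
  586,500 Ft × 20% = 117,300 Ft

118,540 Ft > 117,300 Ft, so the regular income tax governs.

118,540 Ft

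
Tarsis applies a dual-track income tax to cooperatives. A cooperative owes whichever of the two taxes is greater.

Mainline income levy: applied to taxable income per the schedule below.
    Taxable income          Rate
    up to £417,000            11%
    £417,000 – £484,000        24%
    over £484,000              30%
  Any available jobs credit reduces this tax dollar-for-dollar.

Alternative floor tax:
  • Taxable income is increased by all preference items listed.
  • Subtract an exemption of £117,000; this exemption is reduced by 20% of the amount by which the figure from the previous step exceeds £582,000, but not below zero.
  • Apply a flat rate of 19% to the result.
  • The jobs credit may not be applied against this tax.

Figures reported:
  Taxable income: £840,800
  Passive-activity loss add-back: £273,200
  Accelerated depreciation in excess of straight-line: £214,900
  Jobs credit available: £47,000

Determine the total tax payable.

£252,491

Mainline income levy:
  £417,000 × 11% = £45,870
  £67,000 × 24% = £16,080
  £356,800 × 30% = £107,040
  → £168,990
  Less jobs credit £47,000 → £121,990

Alternative floor tax:
  Adjusted income: £840,800 + £273,200 + £214,900 = £1,328,900
  Exemption: 20% × (£1,328,900 − £582,000) = £149,380 ≥ £117,000, so the exemption is fully phased out
  Base: £1,328,900 − £0 = £1,328,900
  £1,328,900 × 19% = £252,491

£252,491 > £121,990, so the alternative floor tax is the binding amount.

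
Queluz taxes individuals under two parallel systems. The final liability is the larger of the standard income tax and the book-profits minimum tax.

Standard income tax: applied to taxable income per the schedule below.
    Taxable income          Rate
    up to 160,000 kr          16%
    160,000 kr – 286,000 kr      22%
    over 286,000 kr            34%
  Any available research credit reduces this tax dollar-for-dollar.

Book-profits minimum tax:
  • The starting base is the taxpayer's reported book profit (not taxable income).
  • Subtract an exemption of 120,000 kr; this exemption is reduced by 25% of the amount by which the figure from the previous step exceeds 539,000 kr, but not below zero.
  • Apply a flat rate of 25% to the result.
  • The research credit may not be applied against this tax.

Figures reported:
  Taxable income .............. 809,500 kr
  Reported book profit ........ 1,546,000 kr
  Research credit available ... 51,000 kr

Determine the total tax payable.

Standard income tax:
  160,000 kr × 16% = 25,600 kr
  126,000 kr × 22% = 27,720 kr
  523,500 kr × 34% = 177,990 kr
  → 231,310 kr
  Less research credit 51,000 kr → 180,310 kr

Book-profits minimum tax:
  Base (reported book profit): 1,546,000 kr
  Exemption: 25% × (1,546,000 kr − 539,000 kr) = 251,750 kr ≥ 120,000 kr, so the exemption is fully phased out
  Base: 1,546,000 kr − 0 kr = 1,546,000 kr
  1,546,000 kr × 25% = 386,500 kr

386,500 kr > 180,310 kr, so the book-profits minimum tax is the binding amount.

386,500 kr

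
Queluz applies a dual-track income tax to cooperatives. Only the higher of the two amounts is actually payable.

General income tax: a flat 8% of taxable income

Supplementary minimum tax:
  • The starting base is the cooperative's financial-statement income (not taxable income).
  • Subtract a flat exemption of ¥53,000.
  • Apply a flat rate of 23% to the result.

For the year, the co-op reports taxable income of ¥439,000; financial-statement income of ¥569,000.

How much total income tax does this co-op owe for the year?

¥118,680

General income tax:
  ¥439,000 × 8% = ¥35,120

Supplementary minimum tax:
  Base (financial-statement income): ¥569,000
  Less exemption ¥53,000 → base ¥516,000
  ¥516,000 × 23% = ¥118,680

¥118,680 > ¥35,120, so the supplementary minimum tax is the binding amount.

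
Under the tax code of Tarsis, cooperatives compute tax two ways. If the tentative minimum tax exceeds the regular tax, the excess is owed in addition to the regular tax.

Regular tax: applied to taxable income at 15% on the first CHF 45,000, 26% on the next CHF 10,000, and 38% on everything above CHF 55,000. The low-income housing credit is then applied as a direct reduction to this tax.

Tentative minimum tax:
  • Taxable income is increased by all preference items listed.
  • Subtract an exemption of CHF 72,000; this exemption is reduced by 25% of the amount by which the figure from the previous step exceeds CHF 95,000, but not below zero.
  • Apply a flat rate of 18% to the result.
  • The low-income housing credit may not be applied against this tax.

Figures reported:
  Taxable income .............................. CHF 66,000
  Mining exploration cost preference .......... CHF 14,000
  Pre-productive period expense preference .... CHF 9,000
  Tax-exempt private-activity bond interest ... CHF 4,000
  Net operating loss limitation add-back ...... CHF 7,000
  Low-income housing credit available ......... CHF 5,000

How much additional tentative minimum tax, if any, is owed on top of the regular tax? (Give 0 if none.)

Regular tax:
  CHF 45,000 × 15% = CHF 6,750
  CHF 10,000 × 26% = CHF 2,600
  CHF 11,000 × 38% = CHF 4,180
  → CHF 13,530
  Less low-income housing credit CHF 5,000 → CHF 8,530

Tentative minimum tax:
  Adjusted income: CHF 66,000 + CHF 14,000 + CHF 9,000 + CHF 4,000 + CHF 7,000 = CHF 100,000
  Exemption: CHF 72,000 − 25% × (CHF 100,000 − CHF 95,000) = CHF 72,000 − CHF 1,250 = CHF 70,750
  Base: CHF 100,000 − CHF 70,750 = CHF 29,250
  CHF 29,250 × 18% = CHF 5,265

CHF 5,265 ≤ CHF 8,530, so no add-on is due.

CHF 0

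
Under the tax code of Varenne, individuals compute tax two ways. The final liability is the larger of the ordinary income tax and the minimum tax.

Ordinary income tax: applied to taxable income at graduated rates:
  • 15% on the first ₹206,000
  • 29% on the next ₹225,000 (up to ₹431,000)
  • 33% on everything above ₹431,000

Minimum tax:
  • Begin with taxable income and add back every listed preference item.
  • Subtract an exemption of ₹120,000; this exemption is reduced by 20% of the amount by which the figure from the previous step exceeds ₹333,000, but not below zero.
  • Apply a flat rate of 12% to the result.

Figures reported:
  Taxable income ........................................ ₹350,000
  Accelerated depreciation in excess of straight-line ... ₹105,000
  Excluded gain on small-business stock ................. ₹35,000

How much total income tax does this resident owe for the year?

₹72,660

Ordinary income tax:
  ₹206,000 × 15% = ₹30,900
  ₹144,000 × 29% = ₹41,760
  → ₹72,660

Minimum tax:
  Adjusted income: ₹350,000 + ₹105,000 + ₹35,000 = ₹490,000
  Exemption: ₹120,000 − 20% × (₹490,000 − ₹333,000) = ₹120,000 − ₹31,400 = ₹88,600
  Base: ₹490,000 − ₹88,600 = ₹401,400
  ₹401,400 × 12% = ₹48,168

₹72,660 > ₹48,168, so the ordinary income tax governs.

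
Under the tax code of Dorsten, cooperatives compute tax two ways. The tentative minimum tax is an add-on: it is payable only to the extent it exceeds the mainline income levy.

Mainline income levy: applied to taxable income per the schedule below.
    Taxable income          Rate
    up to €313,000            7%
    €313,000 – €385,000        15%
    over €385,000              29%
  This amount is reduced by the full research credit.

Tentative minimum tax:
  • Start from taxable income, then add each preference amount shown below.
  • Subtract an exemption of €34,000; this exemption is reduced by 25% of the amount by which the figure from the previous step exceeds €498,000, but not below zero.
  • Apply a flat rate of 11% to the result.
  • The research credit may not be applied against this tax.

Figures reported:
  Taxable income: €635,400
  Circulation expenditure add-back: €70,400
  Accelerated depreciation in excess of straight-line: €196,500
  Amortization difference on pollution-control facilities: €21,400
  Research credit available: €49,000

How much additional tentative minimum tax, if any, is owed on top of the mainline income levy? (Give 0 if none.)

Mainline income levy:
  €313,000 × 7% = €21,910
  €72,000 × 15% = €10,800
  €250,400 × 29% = €72,616
  → €105,326
  Less research credit €49,000 → €56,326

Tentative minimum tax:
  Adjusted income: €635,400 + €70,400 + €196,500 + €21,400 = €923,700
  Exemption: 25% × (€923,700 − €498,000) = €106,425 ≥ €34,000, so the exemption is fully phased out
  Base: €923,700 − €0 = €923,700
  €923,700 × 11% = €101,607

Excess of tentative minimum tax over mainline income levy: €101,607 − €56,326 = €45,281.

€45,281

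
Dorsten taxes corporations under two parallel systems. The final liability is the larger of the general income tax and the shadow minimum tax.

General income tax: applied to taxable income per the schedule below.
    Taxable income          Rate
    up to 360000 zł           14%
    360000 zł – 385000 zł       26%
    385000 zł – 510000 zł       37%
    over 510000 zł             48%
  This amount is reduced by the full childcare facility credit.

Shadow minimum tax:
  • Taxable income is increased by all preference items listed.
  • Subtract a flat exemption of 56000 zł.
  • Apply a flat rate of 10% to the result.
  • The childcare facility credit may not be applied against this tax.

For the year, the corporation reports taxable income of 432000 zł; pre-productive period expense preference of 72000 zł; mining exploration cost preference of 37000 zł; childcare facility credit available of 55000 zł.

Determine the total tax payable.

48500 zł

Shadow minimum tax:
  Adjusted income: 432000 zł + 72000 zł + 37000 zł = 541000 zł
  Less exemption 56000 zł → base 485000 zł
  485000 zł × 10% = 48500 zł

General income tax:
  360000 zł × 14% = 50400 zł
  25000 zł × 26% = 6500 zł
  47000 zł × 37% = 17390 zł
  → 74290 zł
  Less childcare facility credit 55000 zł → 19290 zł

48500 zł > 19290 zł, so the shadow minimum tax is the binding amount.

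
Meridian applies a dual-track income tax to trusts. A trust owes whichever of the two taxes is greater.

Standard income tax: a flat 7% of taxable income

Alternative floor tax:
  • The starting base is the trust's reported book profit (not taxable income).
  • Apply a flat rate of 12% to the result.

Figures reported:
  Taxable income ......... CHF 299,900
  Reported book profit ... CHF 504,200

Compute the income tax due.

CHF 60,504

Alternative floor tax:
  Base (reported book profit): CHF 504,200
  CHF 504,200 × 12% = CHF 60,504

Standard income tax:
  CHF 299,900 × 7% = CHF 20,993

CHF 60,504 > CHF 20,993, so the alternative floor tax is the binding amount.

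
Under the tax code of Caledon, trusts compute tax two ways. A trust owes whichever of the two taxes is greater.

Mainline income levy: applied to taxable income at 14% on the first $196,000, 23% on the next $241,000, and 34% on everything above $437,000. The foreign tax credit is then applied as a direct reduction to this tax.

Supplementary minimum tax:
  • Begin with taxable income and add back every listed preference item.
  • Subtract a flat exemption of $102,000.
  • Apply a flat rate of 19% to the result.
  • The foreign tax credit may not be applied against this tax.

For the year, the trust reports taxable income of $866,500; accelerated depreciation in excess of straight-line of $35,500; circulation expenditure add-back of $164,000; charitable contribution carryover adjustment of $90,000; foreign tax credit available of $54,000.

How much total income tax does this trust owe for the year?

Supplementary minimum tax:
  Adjusted income: $866,500 + $35,500 + $164,000 + $90,000 = $1,156,000
  Less exemption $102,000 → base $1,054,000
  $1,054,000 × 19% = $200,260

Mainline income levy:
  $196,000 × 14% = $27,440
  $241,000 × 23% = $55,430
  $429,500 × 34% = $146,030
  → $228,900
  Less foreign tax credit $54,000 → $174,900

$200,260 > $174,900, so the supplementary minimum tax is the binding amount.

$200,260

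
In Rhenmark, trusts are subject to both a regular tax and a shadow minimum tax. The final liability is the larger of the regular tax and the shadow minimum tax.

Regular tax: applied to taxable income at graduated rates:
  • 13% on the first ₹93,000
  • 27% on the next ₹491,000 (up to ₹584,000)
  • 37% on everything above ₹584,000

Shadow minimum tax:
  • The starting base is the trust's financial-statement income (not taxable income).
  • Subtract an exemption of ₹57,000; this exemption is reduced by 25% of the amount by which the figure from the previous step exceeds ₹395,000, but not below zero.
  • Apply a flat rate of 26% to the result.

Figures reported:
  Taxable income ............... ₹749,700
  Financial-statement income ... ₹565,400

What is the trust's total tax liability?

Shadow minimum tax:
  Base (financial-statement income): ₹565,400
  Exemption: ₹57,000 − 25% × (₹565,400 − ₹395,000) = ₹57,000 − ₹42,600 = ₹14,400
  Base: ₹565,400 − ₹14,400 = ₹551,000
  ₹551,000 × 26% = ₹143,260

Regular tax:
  ₹93,000 × 13% = ₹12,090
  ₹491,000 × 27% = ₹132,570
  ₹165,700 × 37% = ₹61,309
  → ₹205,969

₹205,969 > ₹143,260, so the regular tax governs.

₹205,969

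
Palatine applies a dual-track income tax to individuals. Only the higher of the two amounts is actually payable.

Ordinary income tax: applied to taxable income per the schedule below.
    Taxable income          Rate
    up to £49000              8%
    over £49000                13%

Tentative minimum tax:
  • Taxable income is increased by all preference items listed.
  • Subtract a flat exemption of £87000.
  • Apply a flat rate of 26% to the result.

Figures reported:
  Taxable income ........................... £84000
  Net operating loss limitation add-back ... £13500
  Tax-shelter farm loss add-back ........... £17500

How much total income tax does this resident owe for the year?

£8470

Ordinary income tax:
  £49000 × 8% = £3920
  £35000 × 13% = £4550
  → £8470

Tentative minimum tax:
  Adjusted income: £84000 + £13500 + £17500 = £115000
  Less exemption £87000 → base £28000
  £28000 × 26% = £7280

£8470 > £7280, so the ordinary income tax governs.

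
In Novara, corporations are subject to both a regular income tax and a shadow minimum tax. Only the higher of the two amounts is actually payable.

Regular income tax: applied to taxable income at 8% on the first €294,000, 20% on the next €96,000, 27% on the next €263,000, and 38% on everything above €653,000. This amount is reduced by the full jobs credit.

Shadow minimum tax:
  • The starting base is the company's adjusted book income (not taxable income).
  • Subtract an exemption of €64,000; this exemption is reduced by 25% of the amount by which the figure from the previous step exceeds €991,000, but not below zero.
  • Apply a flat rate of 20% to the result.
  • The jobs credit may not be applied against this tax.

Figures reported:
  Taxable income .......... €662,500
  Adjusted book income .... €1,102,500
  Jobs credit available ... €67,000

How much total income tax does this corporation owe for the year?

€213,275

Shadow minimum tax:
  Base (adjusted book income): €1,102,500
  Exemption: €64,000 − 25% × (€1,102,500 − €991,000) = €64,000 − €27,875 = €36,125
  Base: €1,102,500 − €36,125 = €1,066,375
  €1,066,375 × 20% = €213,275

Regular income tax:
  €294,000 × 8% = €23,520
  €96,000 × 20% = €19,200
  €263,000 × 27% = €71,010
  €9,500 × 38% = €3,610
  → €117,340
  Less jobs credit €67,000 → €50,340

€213,275 > €50,340, so the shadow minimum tax is the binding amount.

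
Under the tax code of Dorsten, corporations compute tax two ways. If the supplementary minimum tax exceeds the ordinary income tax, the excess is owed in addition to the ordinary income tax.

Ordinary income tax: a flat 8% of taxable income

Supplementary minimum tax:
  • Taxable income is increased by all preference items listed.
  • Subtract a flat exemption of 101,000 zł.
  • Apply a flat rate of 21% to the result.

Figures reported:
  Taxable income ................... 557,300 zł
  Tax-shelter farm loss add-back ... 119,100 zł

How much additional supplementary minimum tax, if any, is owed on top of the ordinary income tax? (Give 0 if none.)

76,250 zł

Ordinary income tax:
  557,300 zł × 8% = 44,584 zł

Supplementary minimum tax:
  Adjusted income: 557,300 zł + 119,100 zł = 676,400 zł
  Less exemption 101,000 zł → base 575,400 zł
  575,400 zł × 21% = 120,834 zł

Excess of supplementary minimum tax over ordinary income tax: 120,834 zł − 44,584 zł = 76,250 zł.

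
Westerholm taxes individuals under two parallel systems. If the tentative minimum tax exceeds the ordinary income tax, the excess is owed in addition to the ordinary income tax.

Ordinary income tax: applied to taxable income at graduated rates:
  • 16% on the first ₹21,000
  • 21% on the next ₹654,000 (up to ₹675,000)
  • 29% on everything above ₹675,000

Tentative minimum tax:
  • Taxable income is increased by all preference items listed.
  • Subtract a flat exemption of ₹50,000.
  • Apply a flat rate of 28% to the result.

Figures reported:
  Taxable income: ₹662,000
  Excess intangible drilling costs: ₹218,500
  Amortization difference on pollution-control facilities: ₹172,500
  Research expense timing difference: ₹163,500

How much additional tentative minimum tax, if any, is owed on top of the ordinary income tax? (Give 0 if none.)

₹188,650

Tentative minimum tax:
  Adjusted income: ₹662,000 + ₹218,500 + ₹172,500 + ₹163,500 = ₹1,216,500
  Less exemption ₹50,000 → base ₹1,166,500
  ₹1,166,500 × 28% = ₹326,620

Ordinary income tax:
  ₹21,000 × 16% = ₹3,360
  ₹641,000 × 21% = ₹134,610
  → ₹137,970

Excess of tentative minimum tax over ordinary income tax: ₹326,620 − ₹137,970 = ₹188,650.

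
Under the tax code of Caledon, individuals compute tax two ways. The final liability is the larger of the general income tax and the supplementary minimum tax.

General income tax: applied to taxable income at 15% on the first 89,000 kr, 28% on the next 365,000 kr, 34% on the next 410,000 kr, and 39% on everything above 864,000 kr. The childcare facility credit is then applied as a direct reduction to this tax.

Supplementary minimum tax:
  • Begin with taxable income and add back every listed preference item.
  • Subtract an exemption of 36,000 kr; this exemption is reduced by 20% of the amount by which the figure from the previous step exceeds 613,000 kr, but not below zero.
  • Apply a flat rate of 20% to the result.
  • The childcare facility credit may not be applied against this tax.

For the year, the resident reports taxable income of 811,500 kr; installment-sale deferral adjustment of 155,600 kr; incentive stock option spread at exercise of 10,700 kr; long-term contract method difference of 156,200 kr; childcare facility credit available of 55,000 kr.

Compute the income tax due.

226,800 kr

Supplementary minimum tax:
  Adjusted income: 811,500 kr + 155,600 kr + 10,700 kr + 156,200 kr = 1,134,000 kr
  Exemption: 20% × (1,134,000 kr − 613,000 kr) = 104,200 kr ≥ 36,000 kr, so the exemption is fully phased out
  Base: 1,134,000 kr − 0 kr = 1,134,000 kr
  1,134,000 kr × 20% = 226,800 kr

General income tax:
  89,000 kr × 15% = 13,350 kr
  365,000 kr × 28% = 102,200 kr
  357,500 kr × 34% = 121,550 kr
  → 237,100 kr
  Less childcare facility credit 55,000 kr → 182,100 kr

226,800 kr > 182,100 kr, so the supplementary minimum tax is the binding amount.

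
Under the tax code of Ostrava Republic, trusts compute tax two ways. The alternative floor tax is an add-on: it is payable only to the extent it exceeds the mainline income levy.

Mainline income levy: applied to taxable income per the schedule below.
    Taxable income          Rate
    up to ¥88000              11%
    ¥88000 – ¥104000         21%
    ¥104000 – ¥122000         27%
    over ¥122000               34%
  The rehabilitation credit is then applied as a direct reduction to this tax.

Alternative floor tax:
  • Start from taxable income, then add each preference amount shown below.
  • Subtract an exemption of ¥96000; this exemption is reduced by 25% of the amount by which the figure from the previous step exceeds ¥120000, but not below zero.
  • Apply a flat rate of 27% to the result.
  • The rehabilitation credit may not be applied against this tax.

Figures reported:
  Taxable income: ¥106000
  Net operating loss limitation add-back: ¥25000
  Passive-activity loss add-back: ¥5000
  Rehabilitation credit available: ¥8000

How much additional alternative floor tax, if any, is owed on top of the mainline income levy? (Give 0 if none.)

¥6300

Alternative floor tax:
  Adjusted income: ¥106000 + ¥25000 + ¥5000 = ¥136000
  Exemption: ¥96000 − 25% × (¥136000 − ¥120000) = ¥96000 − ¥4000 = ¥92000
  Base: ¥136000 − ¥92000 = ¥44000
  ¥44000 × 27% = ¥11880

Mainline income levy:
  ¥88000 × 11% = ¥9680
  ¥16000 × 21% = ¥3360
  ¥2000 × 27% = ¥540
  → ¥13580
  Less rehabilitation credit ¥8000 → ¥5580

Excess of alternative floor tax over mainline income levy: ¥11880 − ¥5580 = ¥6300.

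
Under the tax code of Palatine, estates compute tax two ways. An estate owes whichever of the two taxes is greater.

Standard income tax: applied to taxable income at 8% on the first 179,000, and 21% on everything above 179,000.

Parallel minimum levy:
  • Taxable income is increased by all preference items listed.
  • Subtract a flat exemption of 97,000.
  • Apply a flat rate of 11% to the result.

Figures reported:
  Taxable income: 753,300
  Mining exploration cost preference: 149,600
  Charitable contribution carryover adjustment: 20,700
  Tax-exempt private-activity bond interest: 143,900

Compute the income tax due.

134,923

Standard income tax:
  179,000 × 8% = 14,320
  574,300 × 21% = 120,603
  → 134,923

Parallel minimum levy:
  Adjusted income: 753,300 + 149,600 + 20,700 + 143,900 = 1,067,500
  Less exemption 97,000 → base 970,500
  970,500 × 11% = 106,755

134,923 > 106,755, so the standard income tax governs.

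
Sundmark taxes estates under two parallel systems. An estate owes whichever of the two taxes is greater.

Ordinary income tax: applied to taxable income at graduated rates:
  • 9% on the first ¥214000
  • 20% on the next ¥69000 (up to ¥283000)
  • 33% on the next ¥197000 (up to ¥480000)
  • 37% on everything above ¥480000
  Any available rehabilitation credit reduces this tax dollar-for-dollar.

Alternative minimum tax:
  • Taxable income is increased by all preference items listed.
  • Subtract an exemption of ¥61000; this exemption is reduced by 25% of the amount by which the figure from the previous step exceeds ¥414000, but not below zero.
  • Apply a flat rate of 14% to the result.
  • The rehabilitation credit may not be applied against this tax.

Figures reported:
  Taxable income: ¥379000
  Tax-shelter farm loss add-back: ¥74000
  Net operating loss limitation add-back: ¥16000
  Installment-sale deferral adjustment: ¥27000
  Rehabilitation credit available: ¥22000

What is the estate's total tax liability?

Ordinary income tax:
  ¥214000 × 9% = ¥19260
  ¥69000 × 20% = ¥13800
  ¥96000 × 33% = ¥31680
  → ¥64740
  Less rehabilitation credit ¥22000 → ¥42740

Alternative minimum tax:
  Adjusted income: ¥379000 + ¥74000 + ¥16000 + ¥27000 = ¥496000
  Exemption: ¥61000 − 25% × (¥496000 − ¥414000) = ¥61000 − ¥20500 = ¥40500
  Base: ¥496000 − ¥40500 = ¥455500
  ¥455500 × 14% = ¥63770

¥63770 > ¥42740, so the alternative minimum tax is the binding amount.

¥63770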